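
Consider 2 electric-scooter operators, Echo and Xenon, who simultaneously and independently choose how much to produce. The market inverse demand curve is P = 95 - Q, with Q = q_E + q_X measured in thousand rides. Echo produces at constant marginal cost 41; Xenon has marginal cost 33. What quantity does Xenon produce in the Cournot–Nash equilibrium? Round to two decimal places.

Echo's profit: π_E = (95 - Q)q_E - (41q_E). Setting ∂π_E/∂q_E = 0: 54 - 2q_E - (q_X) = 0.
Xenon's first-order condition: 62 - 2q_X - (q_E) = 0.
So q_E = (54 - q_X)/2 and q_X = (62 - q_E)/2.
Substituting one into the other gives q_E = 46/3 and q_X = 70/3.

23.33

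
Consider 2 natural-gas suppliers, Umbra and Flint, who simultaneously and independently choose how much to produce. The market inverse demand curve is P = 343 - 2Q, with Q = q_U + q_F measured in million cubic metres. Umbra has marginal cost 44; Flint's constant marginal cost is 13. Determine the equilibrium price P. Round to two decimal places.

133.33

Umbra's profit: π_U = (343 - 2Q)q_U - (44q_U). Setting ∂π_U/∂q_U = 0: 299 - 4q_U - 2(q_F) = 0.
Flint's first-order condition: 330 - 4q_F - 2(q_U) = 0.
Best responses: q_U = (299 - 2q_F)/4, q_F = (330 - 2q_U)/4.
Solving the pair: q_U = 134/3, q_F = 361/6.
Total output Q = 629/6, so price P = 343 - 2·(629/6) = 400/3.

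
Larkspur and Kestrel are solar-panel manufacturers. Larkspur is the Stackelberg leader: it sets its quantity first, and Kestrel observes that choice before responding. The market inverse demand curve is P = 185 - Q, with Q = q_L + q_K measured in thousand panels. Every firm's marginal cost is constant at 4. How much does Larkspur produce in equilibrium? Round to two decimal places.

Solve by backward induction. Given q_L, the follower Kestrel maximises π_K = (185 - q_L - q_K)q_K - 4q_K.
Setting the follower's marginal profit to zero, 181 - q_L - 2q_K = 0, i.e. q_K = (181 - q_L)/2.
Larkspur substitutes q_K(q_L) into its own profit: π_L = q_L(185 - q_L - (181 - q_L)/2) - 4q_L = (189/2 - (1/2)q_L)q_L - 4q_L.
The leader's first-order condition 181/2 - q_L = 0 yields q_L = 181/2.
Then q_K = (181 - 181/2)/2 = 181/4.

90.50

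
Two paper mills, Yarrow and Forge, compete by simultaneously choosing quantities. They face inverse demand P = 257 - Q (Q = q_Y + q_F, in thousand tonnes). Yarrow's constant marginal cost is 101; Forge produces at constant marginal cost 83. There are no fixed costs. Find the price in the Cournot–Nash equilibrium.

Yarrow's profit: π_Y = (257 - Q)q_Y - (101q_Y). Setting ∂π_Y/∂q_Y = 0: 156 - 2q_Y - (q_F) = 0.
Forge's first-order condition: 174 - 2q_F - (q_Y) = 0.
Rearranging gives the reaction functions q_Y = (156 - q_F)/2 and q_F = (174 - q_Y)/2.
Substituting one into the other gives q_Y = 46 and q_F = 64.
Total output Q = 110, so price P = 257 - 110 = 147.

147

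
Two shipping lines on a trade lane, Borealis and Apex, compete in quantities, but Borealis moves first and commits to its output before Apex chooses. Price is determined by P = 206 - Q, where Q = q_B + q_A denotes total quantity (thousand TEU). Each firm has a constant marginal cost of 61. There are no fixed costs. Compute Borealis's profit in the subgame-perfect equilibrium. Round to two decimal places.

Solve by backward induction. Given q_B, the follower Apex maximises π_A = (206 - q_B - q_A)q_A - 61q_A.
∂π_A/∂q_A = 145 - q_B - 2q_A = 0 gives the reaction function q_A = (145 - q_B)/2.
The leader anticipates this reaction. Substituting into P = 206 - Q gives P = 267/2 - (1/2)q_B, so π_B = (267/2 - (1/2)q_B)q_B - 61q_B.
Leader FOC: 145/2 - q_B = 0, so q_B = 145/2.
Then q_A = (145 - 145/2)/2 = 145/4.
Price P = 206 - 435/4 = 389/4.
Borealis's profit: (389/4 - 61)·(145/2) = 2628.1250.

2628.13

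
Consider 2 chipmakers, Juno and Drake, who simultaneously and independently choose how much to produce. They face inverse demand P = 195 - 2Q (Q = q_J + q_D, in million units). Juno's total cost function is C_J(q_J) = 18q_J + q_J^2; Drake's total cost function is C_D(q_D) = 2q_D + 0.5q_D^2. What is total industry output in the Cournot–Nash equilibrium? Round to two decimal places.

Juno's profit: π_J = (195 - 2Q)q_J - (18q_J + q_J²). Setting ∂π_J/∂q_J = 0: 177 - 6q_J - 2(q_D) = 0.
Drake's first-order condition: 193 - 5q_D - 2(q_J) = 0.
So q_J = (177 - 2q_D)/6 and q_D = (193 - 2q_J)/5.
Substituting one into the other gives q_J = 499/26 and q_D = 402/13.
Total output Q = 499/26 + 402/13 = 1303/26.

50.12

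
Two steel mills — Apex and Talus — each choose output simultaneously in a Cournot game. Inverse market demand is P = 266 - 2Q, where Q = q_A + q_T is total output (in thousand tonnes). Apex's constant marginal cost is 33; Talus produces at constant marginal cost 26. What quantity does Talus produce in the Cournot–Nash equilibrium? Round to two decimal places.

Apex's profit: π_A = (266 - 2Q)q_A - (33q_A). Setting ∂π_A/∂q_A = 0: 233 - 4q_A - 2(q_T) = 0.
Talus's profit: π_T = (266 - 2Q)q_T - (26q_T). Setting ∂π_T/∂q_T = 0: 240 - 4q_T - 2(q_A) = 0.
Best responses: q_A = (233 - 2q_T)/4, q_T = (240 - 2q_A)/4.
Substituting one into the other gives q_A = 113/3 and q_T = 247/6.

41.17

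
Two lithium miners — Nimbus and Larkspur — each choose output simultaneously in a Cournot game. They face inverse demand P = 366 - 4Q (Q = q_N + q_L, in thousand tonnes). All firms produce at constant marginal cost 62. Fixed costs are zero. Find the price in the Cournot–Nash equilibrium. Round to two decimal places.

163.33

A representative firm's profit is π_i = q_i(366 - 4Q) - 62q_i.
First-order condition (treating rivals' output as given): 304 - 8q_i - 4q_j = 0.
With identical firms every q_j equals q_i, so q_j = q_i and 304 = 12q_i, giving q_i = 76/3.
Total output Q = 152/3, so price P = 366 - 4·(152/3) = 490/3.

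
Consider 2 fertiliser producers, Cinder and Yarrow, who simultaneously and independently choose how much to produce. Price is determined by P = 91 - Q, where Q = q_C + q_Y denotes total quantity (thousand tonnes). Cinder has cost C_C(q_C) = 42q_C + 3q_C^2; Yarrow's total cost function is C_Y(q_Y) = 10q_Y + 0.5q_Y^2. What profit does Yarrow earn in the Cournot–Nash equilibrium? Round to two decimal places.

Cinder's profit: π_C = (91 - Q)q_C - (42q_C + 3q_C²). Setting ∂π_C/∂q_C = 0: 49 - 8q_C - (q_Y) = 0.
Yarrow's first-order condition: 81 - 3q_Y - (q_C) = 0.
Best responses: q_C = (49 - q_Y)/8, q_Y = (81 - q_C)/3.
Substituting one into the other gives q_C = 66/23 and q_Y = 599/23.
Price P = 91 - 665/23 = 1428/23.
Yarrow's profit: (1428/23)·(599/23) - 10·(599/23) - (1/2)(599/23)² = 1017.3941.

1017.39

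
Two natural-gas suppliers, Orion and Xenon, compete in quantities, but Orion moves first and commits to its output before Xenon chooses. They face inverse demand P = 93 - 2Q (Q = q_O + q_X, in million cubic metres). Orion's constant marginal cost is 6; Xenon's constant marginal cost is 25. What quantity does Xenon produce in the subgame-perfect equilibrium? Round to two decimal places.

Solve by backward induction. Given q_O, the follower Xenon maximises π_X = (93 - 2q_O - 2q_X)q_X - 25q_X.
Follower FOC: 68 - 2q_O - 4q_X = 0, so q_X(q_O) = (68 - 2q_O)/4.
The leader anticipates this reaction. Substituting into P = 93 - 2Q gives P = 59 - q_O, so π_O = (59 - q_O)q_O - 6q_O.
The leader's first-order condition 53 - 2q_O = 0 yields q_O = 53/2.
Then q_X = (68 - 2·(53/2))/4 = 15/4.

3.75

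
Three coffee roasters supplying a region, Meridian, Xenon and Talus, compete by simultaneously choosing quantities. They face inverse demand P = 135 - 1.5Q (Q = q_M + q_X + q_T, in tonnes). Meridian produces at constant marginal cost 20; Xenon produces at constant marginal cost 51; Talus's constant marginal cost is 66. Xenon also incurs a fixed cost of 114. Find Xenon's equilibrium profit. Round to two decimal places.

Meridian's profit: π_M = (135 - 1.5Q)q_M - (20q_M). Setting ∂π_M/∂q_M = 0: 115 - 3q_M - (3/2)(q_X + q_T) = 0.
Xenon's first-order condition: 84 - 3q_X - (3/2)(q_M + q_T) = 0.
Talus's profit: π_T = (135 - 1.5Q)q_T - (66q_T). Setting ∂π_T/∂q_T = 0: 69 - 3q_T - (3/2)(q_M + q_X) = 0.
Summing all 3 equations gives 268 − 6Q = 0, hence Q = 134/3.
Back-substituting: q_M = (115 − 67)/(3/2) = 32, q_X = (84 − 67)/(3/2) = 34/3, q_T = (69 − 67)/(3/2) = 4/3.
Price P = 135 - (3/2)·(134/3) = 68.
Xenon's profit: (68 - 51)·(34/3) - 114 = 236/3.

78.67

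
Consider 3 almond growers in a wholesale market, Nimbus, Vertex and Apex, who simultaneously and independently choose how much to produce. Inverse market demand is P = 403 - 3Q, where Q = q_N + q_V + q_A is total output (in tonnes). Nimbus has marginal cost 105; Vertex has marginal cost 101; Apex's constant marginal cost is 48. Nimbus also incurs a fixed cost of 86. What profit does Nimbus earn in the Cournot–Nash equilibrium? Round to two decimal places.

Nimbus's profit: π_N = (403 - 3Q)q_N - (105q_N). Setting ∂π_N/∂q_N = 0: 298 - 6q_N - 3(q_V + q_A) = 0.
Vertex's first-order condition: 302 - 6q_V - 3(q_N + q_A) = 0.
Apex's first-order condition: 355 - 6q_A - 3(q_N + q_V) = 0.
Adding the 3 conditions: 955 − 6Q − 6Q = 0, i.e. Q = 955/12.
Back-substituting: q_N = (298 − 955/4)/3 = 79/4, q_V = (302 − 955/4)/3 = 253/12, q_A = (355 − 955/4)/3 = 155/4.
Price P = 403 - 3·(955/12) = 657/4.
Nimbus's profit: (657/4 - 105)·(79/4) - 86 = 1084.1875.

1084.19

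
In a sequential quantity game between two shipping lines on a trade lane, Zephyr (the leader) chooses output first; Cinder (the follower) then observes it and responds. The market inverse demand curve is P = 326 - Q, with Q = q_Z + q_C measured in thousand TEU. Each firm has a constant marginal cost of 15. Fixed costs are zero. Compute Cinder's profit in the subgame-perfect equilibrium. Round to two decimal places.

6045.06

The follower Cinder best-responds to any q_Z: π_C = (326 - Q)q_C - 15q_C.
Setting the follower's marginal profit to zero, 311 - q_Z - 2q_C = 0, i.e. q_C = (311 - q_Z)/2.
The leader anticipates this reaction. Substituting into P = 326 - Q gives P = 341/2 - (1/2)q_Z, so π_Z = (341/2 - (1/2)q_Z)q_Z - 15q_Z.
The leader's first-order condition 311/2 - q_Z = 0 yields q_Z = 311/2.
Then q_C = (311 - 311/2)/2 = 311/4.
Price P = 326 - 933/4 = 371/4.
Cinder's profit: (371/4 - 15)·(311/4) = 6045.0625.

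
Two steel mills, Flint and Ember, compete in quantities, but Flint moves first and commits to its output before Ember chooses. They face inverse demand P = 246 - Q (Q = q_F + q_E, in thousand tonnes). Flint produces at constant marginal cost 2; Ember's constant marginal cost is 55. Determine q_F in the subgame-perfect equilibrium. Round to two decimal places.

The follower Ember best-responds to any q_F: π_E = (246 - Q)q_E - 55q_E.
Follower FOC: 191 - q_F - 2q_E = 0, so q_E(q_F) = (191 - q_F)/2.
The leader anticipates this reaction. Substituting into P = 246 - Q gives P = 301/2 - (1/2)q_F, so π_F = (301/2 - (1/2)q_F)q_F - 2q_F.
Maximising: ∂π_F/∂q_F = 297/2 - q_F = 0, giving q_F = 297/2.
Then q_E = (191 - 297/2)/2 = 85/4.

148.50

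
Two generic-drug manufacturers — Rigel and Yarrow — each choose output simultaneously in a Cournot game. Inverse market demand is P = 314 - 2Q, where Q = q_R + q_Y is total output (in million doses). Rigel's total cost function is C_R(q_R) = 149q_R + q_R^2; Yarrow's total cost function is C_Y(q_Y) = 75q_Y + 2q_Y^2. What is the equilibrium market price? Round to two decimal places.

Rigel's profit: π_R = (314 - 2Q)q_R - (149q_R + q_R²). Setting ∂π_R/∂q_R = 0: 165 - 6q_R - 2(q_Y) = 0.
Yarrow's profit: π_Y = (314 - 2Q)q_Y - (75q_Y + 2q_Y²). Setting ∂π_Y/∂q_Y = 0: 239 - 8q_Y - 2(q_R) = 0.
Rearranging gives the reaction functions q_R = (165 - 2q_Y)/6 and q_Y = (239 - 2q_R)/8.
Solving the pair: q_R = 421/22, q_Y = 276/11.
Total output Q = 973/22, so price P = 314 - 2·(973/22) = 225.5455.

225.55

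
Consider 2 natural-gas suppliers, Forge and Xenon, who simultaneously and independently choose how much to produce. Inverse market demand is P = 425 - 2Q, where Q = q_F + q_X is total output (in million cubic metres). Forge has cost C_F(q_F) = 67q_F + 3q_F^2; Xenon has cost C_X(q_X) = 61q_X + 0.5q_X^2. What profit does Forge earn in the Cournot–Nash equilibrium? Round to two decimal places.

Forge's profit: π_F = (425 - 2Q)q_F - (67q_F + 3q_F²). Setting ∂π_F/∂q_F = 0: 358 - 10q_F - 2(q_X) = 0.
Xenon's first-order condition: 364 - 5q_X - 2(q_F) = 0.
Rearranging gives the reaction functions q_F = (358 - 2q_X)/10 and q_X = (364 - 2q_F)/5.
Substituting one into the other gives q_F = 531/23 and q_X = 1462/23.
Price P = 425 - 2·(1993/23) = 251.6957.
Forge's profit: 251.6957·(531/23) - 67·(531/23) - 3(531/23)² = 2665.0378.

2665.04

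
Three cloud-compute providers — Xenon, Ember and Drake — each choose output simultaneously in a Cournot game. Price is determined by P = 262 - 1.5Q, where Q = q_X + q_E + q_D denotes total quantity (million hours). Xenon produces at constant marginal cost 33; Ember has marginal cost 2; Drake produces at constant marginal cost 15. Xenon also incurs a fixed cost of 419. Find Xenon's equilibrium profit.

Xenon's profit: π_X = (262 - 1.5Q)q_X - (33q_X). Setting ∂π_X/∂q_X = 0: 229 - 3q_X - (3/2)(q_E + q_D) = 0.
Ember's first-order condition: 260 - 3q_E - (3/2)(q_X + q_D) = 0.
Drake's profit: π_D = (262 - 1.5Q)q_D - (15q_D). Setting ∂π_D/∂q_D = 0: 247 - 3q_D - (3/2)(q_X + q_E) = 0.
Adding the 3 conditions: 736 − 3Q − 3Q = 0, i.e. Q = 368/3.
Back-substituting: q_X = (229 − 184)/(3/2) = 30, q_E = (260 − 184)/(3/2) = 152/3, q_D = (247 − 184)/(3/2) = 42.
Price P = 262 - (3/2)·(368/3) = 78.
Xenon's profit: (78 - 33)·30 - 419 = 931.

931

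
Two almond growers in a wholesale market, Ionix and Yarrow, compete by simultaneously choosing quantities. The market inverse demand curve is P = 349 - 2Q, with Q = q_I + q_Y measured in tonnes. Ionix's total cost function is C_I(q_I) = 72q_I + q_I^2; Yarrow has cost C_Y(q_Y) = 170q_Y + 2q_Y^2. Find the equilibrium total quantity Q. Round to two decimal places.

Ionix's profit: π_I = (349 - 2Q)q_I - (72q_I + q_I²). Setting ∂π_I/∂q_I = 0: 277 - 6q_I - 2(q_Y) = 0.
Yarrow's first-order condition: 179 - 8q_Y - 2(q_I) = 0.
Rearranging gives the reaction functions q_I = (277 - 2q_Y)/6 and q_Y = (179 - 2q_I)/8.
Substituting one into the other gives q_I = 929/22 and q_Y = 130/11.
Total output Q = 929/22 + 130/11 = 1189/22.

54.05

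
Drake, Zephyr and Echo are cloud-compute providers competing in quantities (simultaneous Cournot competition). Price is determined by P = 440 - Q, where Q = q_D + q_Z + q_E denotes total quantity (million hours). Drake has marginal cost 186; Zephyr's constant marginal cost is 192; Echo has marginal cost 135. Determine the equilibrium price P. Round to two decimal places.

Drake's profit: π_D = (440 - Q)q_D - (186q_D). Setting ∂π_D/∂q_D = 0: 254 - 2q_D - (q_Z + q_E) = 0.
Zephyr's profit: π_Z = (440 - Q)q_Z - (192q_Z). Setting ∂π_Z/∂q_Z = 0: 248 - 2q_Z - (q_D + q_E) = 0.
Echo's first-order condition: 305 - 2q_E - (q_D + q_Z) = 0.
Adding the 3 conditions: 807 − 2Q − 2Q = 0, i.e. Q = 807/4.
Back-substituting: q_D = (254 − 807/4) = 209/4, q_Z = (248 − 807/4) = 185/4, q_E = (305 − 807/4) = 413/4.
Total output Q = 807/4, so price P = 440 - 807/4 = 953/4.

238.25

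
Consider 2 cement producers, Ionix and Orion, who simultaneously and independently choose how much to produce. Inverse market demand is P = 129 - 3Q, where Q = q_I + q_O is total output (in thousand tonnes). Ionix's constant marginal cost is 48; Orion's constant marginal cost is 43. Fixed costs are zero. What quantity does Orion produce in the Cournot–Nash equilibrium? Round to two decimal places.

Ionix's profit: π_I = (129 - 3Q)q_I - (48q_I). Setting ∂π_I/∂q_I = 0: 81 - 6q_I - 3(q_O) = 0.
Orion's profit: π_O = (129 - 3Q)q_O - (43q_O). Setting ∂π_O/∂q_O = 0: 86 - 6q_O - 3(q_I) = 0.
Rearranging gives the reaction functions q_I = (81 - 3q_O)/6 and q_O = (86 - 3q_I)/6.
Solving the pair: q_I = 76/9, q_O = 91/9.

10.11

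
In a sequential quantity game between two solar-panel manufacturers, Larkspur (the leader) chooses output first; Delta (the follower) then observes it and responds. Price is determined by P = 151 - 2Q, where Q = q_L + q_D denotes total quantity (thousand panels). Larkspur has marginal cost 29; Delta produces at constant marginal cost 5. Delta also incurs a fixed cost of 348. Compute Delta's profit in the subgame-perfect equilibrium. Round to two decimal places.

828.13

The follower Delta best-responds to any q_L: π_D = (151 - 2Q)q_D - 5q_D.
Follower FOC: 146 - 2q_L - 4q_D = 0, so q_D(q_L) = (146 - 2q_L)/4.
The leader anticipates this reaction. Substituting into P = 151 - 2Q gives P = 78 - q_L, so π_L = (78 - q_L)q_L - 29q_L.
The leader's first-order condition 49 - 2q_L = 0 yields q_L = 49/2.
Then q_D = (146 - 2·(49/2))/4 = 97/4.
Price P = 151 - 2·(195/4) = 107/2.
Delta's profit: (107/2 - 5)·(97/4) - 348 = 828.1250.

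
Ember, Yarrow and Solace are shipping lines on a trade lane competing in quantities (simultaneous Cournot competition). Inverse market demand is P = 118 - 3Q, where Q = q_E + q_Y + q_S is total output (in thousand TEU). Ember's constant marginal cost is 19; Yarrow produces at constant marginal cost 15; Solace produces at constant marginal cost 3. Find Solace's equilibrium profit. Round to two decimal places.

Ember's profit: π_E = (118 - 3Q)q_E - (19q_E). Setting ∂π_E/∂q_E = 0: 99 - 6q_E - 3(q_Y + q_S) = 0.
Yarrow's profit: π_Y = (118 - 3Q)q_Y - (15q_Y). Setting ∂π_Y/∂q_Y = 0: 103 - 6q_Y - 3(q_E + q_S) = 0.
Solace's profit: π_S = (118 - 3Q)q_S - (3q_S). Setting ∂π_S/∂q_S = 0: 115 - 6q_S - 3(q_E + q_Y) = 0.
Adding the 3 conditions: 317 − 6Q − 6Q = 0, i.e. Q = 317/12.
Back-substituting: q_E = (99 − 317/4)/3 = 79/12, q_Y = (103 − 317/4)/3 = 95/12, q_S = (115 − 317/4)/3 = 143/12.
Price P = 118 - 3·(317/12) = 155/4.
Solace's profit: (155/4 - 3)·(143/12) = 426.0208.

426.02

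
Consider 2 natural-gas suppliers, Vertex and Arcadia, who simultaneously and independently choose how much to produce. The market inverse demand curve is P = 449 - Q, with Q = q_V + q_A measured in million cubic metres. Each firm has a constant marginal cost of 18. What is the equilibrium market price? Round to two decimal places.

Each firm earns π_i = (449 - Q)q_i - 18q_i.
Setting ∂π_i/∂q_i = 0 with rivals' quantities fixed: 431 - 2q_i - q_j = 0.
By symmetry each firm produces the same amount; substituting q_j = q_i yields q_i = 431/3.
Total output Q = 862/3, so price P = 449 - 862/3 = 485/3.

161.67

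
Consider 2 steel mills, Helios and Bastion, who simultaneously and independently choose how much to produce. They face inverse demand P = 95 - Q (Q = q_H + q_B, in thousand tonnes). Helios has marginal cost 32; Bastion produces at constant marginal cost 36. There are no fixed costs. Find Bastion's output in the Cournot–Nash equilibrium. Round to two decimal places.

18.33

Helios's profit: π_H = (95 - Q)q_H - (32q_H). Setting ∂π_H/∂q_H = 0: 63 - 2q_H - (q_B) = 0.
Bastion's first-order condition: 59 - 2q_B - (q_H) = 0.
So q_H = (63 - q_B)/2 and q_B = (59 - q_H)/2.
Solving the pair: q_H = 67/3, q_B = 55/3.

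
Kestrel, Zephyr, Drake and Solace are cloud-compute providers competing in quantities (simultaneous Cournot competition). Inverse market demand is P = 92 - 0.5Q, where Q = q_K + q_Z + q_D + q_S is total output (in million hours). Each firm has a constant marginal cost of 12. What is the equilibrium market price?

Each firm earns π_i = (92 - 0.5Q)q_i - 12q_i.
Setting ∂π_i/∂q_i = 0 with rivals' quantities fixed: 80 - q_i - (1/2)·Σ_{j≠i} q_j = 0.
By symmetry each firm produces the same amount; substituting Σ_{j≠i} q_j = 3q_i yields q_i = 80/(5/2) = 32.
Total output Q = 128, so price P = 92 - (1/2)·128 = 28.

28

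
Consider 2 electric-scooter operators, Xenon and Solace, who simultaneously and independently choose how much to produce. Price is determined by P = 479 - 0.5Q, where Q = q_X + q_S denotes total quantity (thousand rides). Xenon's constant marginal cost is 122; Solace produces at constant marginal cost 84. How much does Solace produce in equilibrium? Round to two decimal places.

288.67

Xenon's profit: π_X = (479 - 0.5Q)q_X - (122q_X). Setting ∂π_X/∂q_X = 0: 357 - q_X - (1/2)(q_S) = 0.
Solace's first-order condition: 395 - q_S - (1/2)(q_X) = 0.
Best responses: q_X = (357 - (1/2)q_S), q_S = (395 - (1/2)q_X).
Substituting one into the other gives q_X = 638/3 and q_S = 866/3.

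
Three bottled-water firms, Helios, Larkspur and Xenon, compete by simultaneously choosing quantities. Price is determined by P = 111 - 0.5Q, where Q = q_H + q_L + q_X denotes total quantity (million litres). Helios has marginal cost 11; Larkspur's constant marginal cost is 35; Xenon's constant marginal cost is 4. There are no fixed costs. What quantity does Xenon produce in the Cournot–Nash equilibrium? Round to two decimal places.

Helios's profit: π_H = (111 - 0.5Q)q_H - (11q_H). Setting ∂π_H/∂q_H = 0: 100 - q_H - (1/2)(q_L + q_X) = 0.
Larkspur's first-order condition: 76 - q_L - (1/2)(q_H + q_X) = 0.
Xenon's profit: π_X = (111 - 0.5Q)q_X - (4q_X). Setting ∂π_X/∂q_X = 0: 107 - q_X - (1/2)(q_H + q_L) = 0.
Adding the 3 conditions: 283 − Q − Q = 0, i.e. Q = 283/2.
Back-substituting: q_H = (100 − 283/4)/(1/2) = 117/2, q_L = (76 − 283/4)/(1/2) = 21/2, q_X = (107 − 283/4)/(1/2) = 145/2.

72.50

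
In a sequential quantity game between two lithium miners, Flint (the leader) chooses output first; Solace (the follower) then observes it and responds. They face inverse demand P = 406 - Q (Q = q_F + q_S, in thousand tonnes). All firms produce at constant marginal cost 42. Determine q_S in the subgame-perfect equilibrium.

91

The follower Solace best-responds to any q_F: π_S = (406 - Q)q_S - 42q_S.
Setting the follower's marginal profit to zero, 364 - q_F - 2q_S = 0, i.e. q_S = (364 - q_F)/2.
Flint substitutes q_S(q_F) into its own profit: π_F = q_F(406 - q_F - (364 - q_F)/2) - 42q_F = (224 - (1/2)q_F)q_F - 42q_F.
Leader FOC: 182 - q_F = 0, so q_F = 182.
Then q_S = (364 - 182)/2 = 91.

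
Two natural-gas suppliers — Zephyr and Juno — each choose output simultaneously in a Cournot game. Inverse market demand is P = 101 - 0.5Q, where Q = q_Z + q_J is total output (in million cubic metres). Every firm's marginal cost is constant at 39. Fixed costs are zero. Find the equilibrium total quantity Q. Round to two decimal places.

Each firm earns π_i = (101 - 0.5Q)q_i - 39q_i.
First-order condition (treating rivals' output as given): 62 - q_i - (1/2)q_j = 0.
With identical firms every q_j equals q_i, so q_j = q_i and 62 = (3/2)q_i, giving q_i = 124/3.
Total output Q = 124/3 + 124/3 = 248/3.

82.67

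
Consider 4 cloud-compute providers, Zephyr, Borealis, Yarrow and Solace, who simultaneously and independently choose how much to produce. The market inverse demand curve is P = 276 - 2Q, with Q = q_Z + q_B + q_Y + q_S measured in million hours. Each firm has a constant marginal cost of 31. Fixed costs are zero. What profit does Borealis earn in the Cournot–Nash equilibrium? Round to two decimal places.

Each firm earns π_i = (276 - 2Q)q_i - 31q_i.
Setting ∂π_i/∂q_i = 0 with rivals' quantities fixed: 245 - 4q_i - 2·Σ_{j≠i} q_j = 0.
By symmetry each firm produces the same amount; substituting Σ_{j≠i} q_j = 3q_i yields q_i = 245/10 = 49/2.
Price P = 276 - 2·98 = 80.
Borealis's profit: (80 - 31)·(49/2) = 1200.5000.

1200.50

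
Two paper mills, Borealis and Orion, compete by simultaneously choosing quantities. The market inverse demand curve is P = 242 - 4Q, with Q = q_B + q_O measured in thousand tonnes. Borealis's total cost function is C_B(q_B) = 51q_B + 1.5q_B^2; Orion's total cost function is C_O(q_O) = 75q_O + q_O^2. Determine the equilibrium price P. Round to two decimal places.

143.49

Borealis's profit: π_B = (242 - 4Q)q_B - (51q_B + (3/2)q_B²). Setting ∂π_B/∂q_B = 0: 191 - 11q_B - 4(q_O) = 0.
Orion's first-order condition: 167 - 10q_O - 4(q_B) = 0.
Best responses: q_B = (191 - 4q_O)/11, q_O = (167 - 4q_B)/10.
Solving the pair: q_B = 621/47, q_O = 1073/94.
Total output Q = 24.6277, so price P = 242 - 4·24.6277 = 143.4894.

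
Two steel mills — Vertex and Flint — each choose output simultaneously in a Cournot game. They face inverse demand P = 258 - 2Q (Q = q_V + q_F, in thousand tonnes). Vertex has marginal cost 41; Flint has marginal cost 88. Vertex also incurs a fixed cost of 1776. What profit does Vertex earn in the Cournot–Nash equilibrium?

Vertex's profit: π_V = (258 - 2Q)q_V - (41q_V). Setting ∂π_V/∂q_V = 0: 217 - 4q_V - 2(q_F) = 0.
Flint's first-order condition: 170 - 4q_F - 2(q_V) = 0.
Best responses: q_V = (217 - 2q_F)/4, q_F = (170 - 2q_V)/4.
Solving the pair: q_V = 44, q_F = 41/2.
Price P = 258 - 2·(129/2) = 129.
Vertex's profit: (129 - 41)·44 - 1776 = 2096.

2096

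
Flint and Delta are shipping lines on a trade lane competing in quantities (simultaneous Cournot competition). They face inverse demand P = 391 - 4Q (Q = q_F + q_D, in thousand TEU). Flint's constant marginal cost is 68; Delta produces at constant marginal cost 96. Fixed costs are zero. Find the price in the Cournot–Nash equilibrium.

Flint's profit: π_F = (391 - 4Q)q_F - (68q_F). Setting ∂π_F/∂q_F = 0: 323 - 8q_F - 4(q_D) = 0.
Delta's profit: π_D = (391 - 4Q)q_D - (96q_D). Setting ∂π_D/∂q_D = 0: 295 - 8q_D - 4(q_F) = 0.
So q_F = (323 - 4q_D)/8 and q_D = (295 - 4q_F)/8.
Solving the pair: q_F = 117/4, q_D = 89/4.
Total output Q = 103/2, so price P = 391 - 4·(103/2) = 185.

185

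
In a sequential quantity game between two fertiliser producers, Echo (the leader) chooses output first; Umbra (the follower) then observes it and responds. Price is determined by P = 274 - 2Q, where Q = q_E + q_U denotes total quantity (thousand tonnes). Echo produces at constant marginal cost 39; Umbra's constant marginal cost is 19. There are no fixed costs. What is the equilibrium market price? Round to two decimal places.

Solve by backward induction. Given q_E, the follower Umbra maximises π_U = (274 - 2q_E - 2q_U)q_U - 19q_U.
∂π_U/∂q_U = 255 - 2q_E - 4q_U = 0 gives the reaction function q_U = (255 - 2q_E)/4.
The leader anticipates this reaction. Substituting into P = 274 - 2Q gives P = 293/2 - q_E, so π_E = (293/2 - q_E)q_E - 39q_E.
Maximising: ∂π_E/∂q_E = 215/2 - 2q_E = 0, giving q_E = 215/4.
Then q_U = (255 - 2·(215/4))/4 = 295/8.
Total output Q = 725/8, so price P = 274 - 2·(725/8) = 371/4.

92.75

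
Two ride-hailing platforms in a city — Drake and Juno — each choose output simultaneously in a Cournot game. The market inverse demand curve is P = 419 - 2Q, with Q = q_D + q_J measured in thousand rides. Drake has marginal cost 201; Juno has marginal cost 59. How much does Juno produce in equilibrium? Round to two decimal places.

Drake's profit: π_D = (419 - 2Q)q_D - (201q_D). Setting ∂π_D/∂q_D = 0: 218 - 4q_D - 2(q_J) = 0.
Juno's profit: π_J = (419 - 2Q)q_J - (59q_J). Setting ∂π_J/∂q_J = 0: 360 - 4q_J - 2(q_D) = 0.
Best responses: q_D = (218 - 2q_J)/4, q_J = (360 - 2q_D)/4.
Substituting one into the other gives q_D = 38/3 and q_J = 251/3.

83.67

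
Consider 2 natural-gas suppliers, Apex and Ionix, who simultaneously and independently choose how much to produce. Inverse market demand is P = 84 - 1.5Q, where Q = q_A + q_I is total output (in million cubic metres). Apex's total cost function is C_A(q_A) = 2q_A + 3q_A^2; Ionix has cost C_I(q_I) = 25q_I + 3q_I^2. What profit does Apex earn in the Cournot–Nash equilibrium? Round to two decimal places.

306.10

Apex's profit: π_A = (84 - 1.5Q)q_A - (2q_A + 3q_A²). Setting ∂π_A/∂q_A = 0: 82 - 9q_A - (3/2)(q_I) = 0.
Ionix's profit: π_I = (84 - 1.5Q)q_I - (25q_I + 3q_I²). Setting ∂π_I/∂q_I = 0: 59 - 9q_I - (3/2)(q_A) = 0.
Best responses: q_A = (82 - (3/2)q_I)/9, q_I = (59 - (3/2)q_A)/9.
Solving the pair: q_A = 866/105, q_I = 544/105.
Price P = 84 - (3/2)·(94/7) = 447/7.
Apex's profit: (447/7)·(866/105) - 2·(866/105) - 3(866/105)² = 306.1045.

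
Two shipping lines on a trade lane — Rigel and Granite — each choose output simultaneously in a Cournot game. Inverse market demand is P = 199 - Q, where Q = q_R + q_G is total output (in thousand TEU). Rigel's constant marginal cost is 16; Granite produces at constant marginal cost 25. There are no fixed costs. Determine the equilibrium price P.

80

Rigel's profit: π_R = (199 - Q)q_R - (16q_R). Setting ∂π_R/∂q_R = 0: 183 - 2q_R - (q_G) = 0.
Granite's profit: π_G = (199 - Q)q_G - (25q_G). Setting ∂π_G/∂q_G = 0: 174 - 2q_G - (q_R) = 0.
Rearranging gives the reaction functions q_R = (183 - q_G)/2 and q_G = (174 - q_R)/2.
Solving the pair: q_R = 64, q_G = 55.
Total output Q = 119, so price P = 199 - 119 = 80.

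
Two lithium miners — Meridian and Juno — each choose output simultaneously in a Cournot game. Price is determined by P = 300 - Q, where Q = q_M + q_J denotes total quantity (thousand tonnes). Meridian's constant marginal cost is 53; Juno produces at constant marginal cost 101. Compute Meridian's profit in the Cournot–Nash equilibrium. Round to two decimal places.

Meridian's profit: π_M = (300 - Q)q_M - (53q_M). Setting ∂π_M/∂q_M = 0: 247 - 2q_M - (q_J) = 0.
Juno's first-order condition: 199 - 2q_J - (q_M) = 0.
So q_M = (247 - q_J)/2 and q_J = (199 - q_M)/2.
Substituting one into the other gives q_M = 295/3 and q_J = 151/3.
Price P = 300 - 446/3 = 454/3.
Meridian's profit: (454/3 - 53)·(295/3) = 9669.4444.

9669.44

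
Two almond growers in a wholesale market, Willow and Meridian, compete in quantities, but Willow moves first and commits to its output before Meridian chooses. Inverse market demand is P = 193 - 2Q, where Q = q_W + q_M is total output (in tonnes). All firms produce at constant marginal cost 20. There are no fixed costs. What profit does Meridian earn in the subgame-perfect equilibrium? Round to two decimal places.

935.28

Solve by backward induction. Given q_W, the follower Meridian maximises π_M = (193 - 2q_W - 2q_M)q_M - 20q_M.
Setting the follower's marginal profit to zero, 173 - 2q_W - 4q_M = 0, i.e. q_M = (173 - 2q_W)/4.
The leader anticipates this reaction. Substituting into P = 193 - 2Q gives P = 213/2 - q_W, so π_W = (213/2 - q_W)q_W - 20q_W.
Leader FOC: 173/2 - 2q_W = 0, so q_W = 173/4.
Then q_M = (173 - 2·(173/4))/4 = 173/8.
Price P = 193 - 2·(519/8) = 253/4.
Meridian's profit: (253/4 - 20)·(173/8) = 935.2813.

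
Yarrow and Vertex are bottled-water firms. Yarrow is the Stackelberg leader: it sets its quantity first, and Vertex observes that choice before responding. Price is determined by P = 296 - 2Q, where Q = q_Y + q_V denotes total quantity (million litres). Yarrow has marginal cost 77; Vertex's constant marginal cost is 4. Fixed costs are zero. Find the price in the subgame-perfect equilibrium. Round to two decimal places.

Solve by backward induction. Given q_Y, the follower Vertex maximises π_V = (296 - 2q_Y - 2q_V)q_V - 4q_V.
∂π_V/∂q_V = 292 - 2q_Y - 4q_V = 0 gives the reaction function q_V = (292 - 2q_Y)/4.
Yarrow substitutes q_V(q_Y) into its own profit: π_Y = q_Y(296 - 2q_Y - (292 - 2q_Y)/2) - 77q_Y = (150 - q_Y)q_Y - 77q_Y.
Maximising: ∂π_Y/∂q_Y = 73 - 2q_Y = 0, giving q_Y = 73/2.
Then q_V = (292 - 2·(73/2))/4 = 219/4.
Total output Q = 365/4, so price P = 296 - 2·(365/4) = 227/2.

113.50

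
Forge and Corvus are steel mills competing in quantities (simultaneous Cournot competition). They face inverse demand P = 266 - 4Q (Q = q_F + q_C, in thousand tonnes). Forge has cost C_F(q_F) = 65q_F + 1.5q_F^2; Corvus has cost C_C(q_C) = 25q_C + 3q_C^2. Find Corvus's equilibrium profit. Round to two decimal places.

1253.93

Forge's profit: π_F = (266 - 4Q)q_F - (65q_F + (3/2)q_F²). Setting ∂π_F/∂q_F = 0: 201 - 11q_F - 4(q_C) = 0.
Corvus's first-order condition: 241 - 14q_C - 4(q_F) = 0.
Best responses: q_F = (201 - 4q_C)/11, q_C = (241 - 4q_F)/14.
Solving the pair: q_F = 925/69, q_C = 1847/138.
Price P = 266 - 4·26.7899 = 158.8406.
Corvus's profit: 158.8406·(1847/138) - 25·(1847/138) - 3(1847/138)² = 1253.9311.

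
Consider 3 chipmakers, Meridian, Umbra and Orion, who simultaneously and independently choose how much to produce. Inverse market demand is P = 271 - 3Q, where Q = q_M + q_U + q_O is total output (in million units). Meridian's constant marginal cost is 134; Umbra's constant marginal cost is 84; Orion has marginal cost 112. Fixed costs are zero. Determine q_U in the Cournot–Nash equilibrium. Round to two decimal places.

22.08

Meridian's profit: π_M = (271 - 3Q)q_M - (134q_M). Setting ∂π_M/∂q_M = 0: 137 - 6q_M - 3(q_U + q_O) = 0.
Umbra's first-order condition: 187 - 6q_U - 3(q_M + q_O) = 0.
Orion's profit: π_O = (271 - 3Q)q_O - (112q_O). Setting ∂π_O/∂q_O = 0: 159 - 6q_O - 3(q_M + q_U) = 0.
Adding the 3 first-order conditions: 483 − 12Q = 0, so Q = 161/4.
Back-substituting: q_M = (137 − 483/4)/3 = 65/12, q_U = (187 − 483/4)/3 = 265/12, q_O = (159 − 483/4)/3 = 51/4.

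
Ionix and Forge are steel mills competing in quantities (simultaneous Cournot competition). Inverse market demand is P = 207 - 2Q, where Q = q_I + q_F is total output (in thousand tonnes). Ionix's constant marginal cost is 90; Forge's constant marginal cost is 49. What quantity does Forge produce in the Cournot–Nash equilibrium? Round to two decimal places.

Ionix's profit: π_I = (207 - 2Q)q_I - (90q_I). Setting ∂π_I/∂q_I = 0: 117 - 4q_I - 2(q_F) = 0.
Forge's first-order condition: 158 - 4q_F - 2(q_I) = 0.
Best responses: q_I = (117 - 2q_F)/4, q_F = (158 - 2q_I)/4.
Solving the pair: q_I = 38/3, q_F = 199/6.

33.17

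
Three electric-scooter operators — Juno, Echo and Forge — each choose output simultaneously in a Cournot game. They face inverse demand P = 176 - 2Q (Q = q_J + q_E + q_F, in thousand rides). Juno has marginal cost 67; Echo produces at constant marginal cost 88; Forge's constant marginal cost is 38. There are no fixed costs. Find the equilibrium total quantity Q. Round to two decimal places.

Juno's profit: π_J = (176 - 2Q)q_J - (67q_J). Setting ∂π_J/∂q_J = 0: 109 - 4q_J - 2(q_E + q_F) = 0.
Echo's first-order condition: 88 - 4q_E - 2(q_J + q_F) = 0.
Forge's first-order condition: 138 - 4q_F - 2(q_J + q_E) = 0.
Adding the 3 conditions: 335 − 4Q − 4Q = 0, i.e. Q = 335/8.
Back-substituting: q_J = (109 − 335/4)/2 = 101/8, q_E = (88 − 335/4)/2 = 17/8, q_F = (138 − 335/4)/2 = 217/8.
Total output Q = 101/8 + 17/8 + 217/8 = 335/8.

41.88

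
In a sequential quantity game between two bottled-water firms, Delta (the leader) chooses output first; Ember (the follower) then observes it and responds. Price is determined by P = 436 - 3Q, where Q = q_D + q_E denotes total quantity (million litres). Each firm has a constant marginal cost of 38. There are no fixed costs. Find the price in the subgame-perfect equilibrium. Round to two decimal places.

137.50

Solve by backward induction. Given q_D, the follower Ember maximises π_E = (436 - 3q_D - 3q_E)q_E - 38q_E.
Setting the follower's marginal profit to zero, 398 - 3q_D - 6q_E = 0, i.e. q_E = (398 - 3q_D)/6.
Delta substitutes q_E(q_D) into its own profit: π_D = q_D(436 - 3q_D - (398 - 3q_D)/2) - 38q_D = (237 - (3/2)q_D)q_D - 38q_D.
Leader FOC: 199 - 3q_D = 0, so q_D = 199/3.
Then q_E = (398 - 3·(199/3))/6 = 199/6.
Total output Q = 199/2, so price P = 436 - 3·(199/2) = 275/2.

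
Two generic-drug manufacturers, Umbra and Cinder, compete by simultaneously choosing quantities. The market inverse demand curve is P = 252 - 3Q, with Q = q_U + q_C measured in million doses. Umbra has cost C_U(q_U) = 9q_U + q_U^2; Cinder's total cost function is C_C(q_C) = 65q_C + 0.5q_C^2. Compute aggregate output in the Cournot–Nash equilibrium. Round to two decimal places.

40.57

Umbra's profit: π_U = (252 - 3Q)q_U - (9q_U + q_U²). Setting ∂π_U/∂q_U = 0: 243 - 8q_U - 3(q_C) = 0.
Cinder's first-order condition: 187 - 7q_C - 3(q_U) = 0.
So q_U = (243 - 3q_C)/8 and q_C = (187 - 3q_U)/7.
Substituting one into the other gives q_U = 1140/47 and q_C = 767/47.
Total output Q = 1140/47 + 767/47 = 1907/47.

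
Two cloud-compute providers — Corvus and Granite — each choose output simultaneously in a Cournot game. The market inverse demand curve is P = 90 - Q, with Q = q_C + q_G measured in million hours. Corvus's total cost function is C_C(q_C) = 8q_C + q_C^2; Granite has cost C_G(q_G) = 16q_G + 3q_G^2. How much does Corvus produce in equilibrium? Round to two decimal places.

18.77

Corvus's profit: π_C = (90 - Q)q_C - (8q_C + q_C²). Setting ∂π_C/∂q_C = 0: 82 - 4q_C - (q_G) = 0.
Granite's profit: π_G = (90 - Q)q_G - (16q_G + 3q_G²). Setting ∂π_G/∂q_G = 0: 74 - 8q_G - (q_C) = 0.
Rearranging gives the reaction functions q_C = (82 - q_G)/4 and q_G = (74 - q_C)/8.
Solving the pair: q_C = 582/31, q_G = 214/31.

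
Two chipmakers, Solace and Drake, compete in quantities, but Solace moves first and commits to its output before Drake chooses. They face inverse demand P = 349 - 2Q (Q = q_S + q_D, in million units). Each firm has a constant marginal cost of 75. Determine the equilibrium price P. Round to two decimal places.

143.50

The follower Drake best-responds to any q_S: π_D = (349 - 2Q)q_D - 75q_D.
Follower FOC: 274 - 2q_S - 4q_D = 0, so q_D(q_S) = (274 - 2q_S)/4.
Solace substitutes q_D(q_S) into its own profit: π_S = q_S(349 - 2q_S - (274 - 2q_S)/2) - 75q_S = (212 - q_S)q_S - 75q_S.
The leader's first-order condition 137 - 2q_S = 0 yields q_S = 137/2.
Then q_D = (274 - 2·(137/2))/4 = 137/4.
Total output Q = 411/4, so price P = 349 - 2·(411/4) = 287/2.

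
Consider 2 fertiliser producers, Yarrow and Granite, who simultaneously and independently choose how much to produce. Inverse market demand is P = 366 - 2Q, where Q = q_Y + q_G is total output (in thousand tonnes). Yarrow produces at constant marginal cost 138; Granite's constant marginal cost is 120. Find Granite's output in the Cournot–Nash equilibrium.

Yarrow's profit: π_Y = (366 - 2Q)q_Y - (138q_Y). Setting ∂π_Y/∂q_Y = 0: 228 - 4q_Y - 2(q_G) = 0.
Granite's profit: π_G = (366 - 2Q)q_G - (120q_G). Setting ∂π_G/∂q_G = 0: 246 - 4q_G - 2(q_Y) = 0.
Best responses: q_Y = (228 - 2q_G)/4, q_G = (246 - 2q_Y)/4.
Substituting one into the other gives q_Y = 35 and q_G = 44.

44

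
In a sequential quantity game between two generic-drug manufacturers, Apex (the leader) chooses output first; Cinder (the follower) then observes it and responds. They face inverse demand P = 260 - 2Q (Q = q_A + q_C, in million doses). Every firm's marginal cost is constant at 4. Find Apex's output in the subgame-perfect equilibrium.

64

Solve by backward induction. Given q_A, the follower Cinder maximises π_C = (260 - 2q_A - 2q_C)q_C - 4q_C.
Follower FOC: 256 - 2q_A - 4q_C = 0, so q_C(q_A) = (256 - 2q_A)/4.
Apex substitutes q_C(q_A) into its own profit: π_A = q_A(260 - 2q_A - (256 - 2q_A)/2) - 4q_A = (132 - q_A)q_A - 4q_A.
The leader's first-order condition 128 - 2q_A = 0 yields q_A = 64.
Then q_C = (256 - 2·64)/4 = 32.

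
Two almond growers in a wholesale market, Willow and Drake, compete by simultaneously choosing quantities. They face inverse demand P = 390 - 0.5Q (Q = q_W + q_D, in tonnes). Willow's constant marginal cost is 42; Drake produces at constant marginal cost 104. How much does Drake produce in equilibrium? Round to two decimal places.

149.33

Willow's profit: π_W = (390 - 0.5Q)q_W - (42q_W). Setting ∂π_W/∂q_W = 0: 348 - q_W - (1/2)(q_D) = 0.
Drake's first-order condition: 286 - q_D - (1/2)(q_W) = 0.
So q_W = (348 - (1/2)q_D) and q_D = (286 - (1/2)q_W).
Solving the pair: q_W = 820/3, q_D = 448/3.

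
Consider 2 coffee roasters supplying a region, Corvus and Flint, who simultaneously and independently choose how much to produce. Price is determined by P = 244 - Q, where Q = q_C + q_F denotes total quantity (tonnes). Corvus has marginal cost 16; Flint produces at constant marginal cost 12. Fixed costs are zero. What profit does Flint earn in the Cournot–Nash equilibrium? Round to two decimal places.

6188.44

Corvus's profit: π_C = (244 - Q)q_C - (16q_C). Setting ∂π_C/∂q_C = 0: 228 - 2q_C - (q_F) = 0.
Flint's first-order condition: 232 - 2q_F - (q_C) = 0.
Best responses: q_C = (228 - q_F)/2, q_F = (232 - q_C)/2.
Substituting one into the other gives q_C = 224/3 and q_F = 236/3.
Price P = 244 - 460/3 = 272/3.
Flint's profit: (272/3 - 12)·(236/3) = 6188.4444.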